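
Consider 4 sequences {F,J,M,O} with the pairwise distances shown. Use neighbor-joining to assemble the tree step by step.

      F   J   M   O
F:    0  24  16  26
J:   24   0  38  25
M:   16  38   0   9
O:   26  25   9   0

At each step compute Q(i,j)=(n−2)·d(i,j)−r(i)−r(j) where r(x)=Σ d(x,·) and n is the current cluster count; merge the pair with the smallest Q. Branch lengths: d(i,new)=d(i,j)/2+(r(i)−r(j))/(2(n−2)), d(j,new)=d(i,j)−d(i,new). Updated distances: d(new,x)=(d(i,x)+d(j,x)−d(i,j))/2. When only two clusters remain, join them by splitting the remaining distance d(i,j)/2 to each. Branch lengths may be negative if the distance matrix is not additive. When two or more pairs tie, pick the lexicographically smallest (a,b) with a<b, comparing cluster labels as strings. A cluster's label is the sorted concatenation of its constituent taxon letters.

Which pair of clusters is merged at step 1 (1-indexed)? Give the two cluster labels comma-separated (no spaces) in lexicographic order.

iteration 1: select F,J (d=24, Q=-105); attach at lengths (27/4, 69/4); label the merged cluster FJ
  updated: d(FJ,M)=15, d(FJ,O)=27/2
iteration 2: select FJ,M (d=15, Q=-75/2); attach at lengths (39/4, 21/4); label the merged cluster FJM
  updated: d(FJM,O)=15/4
iteration 3: select FJM,O (d=15/4); attach at lengths (15/8, 15/8); label the merged cluster FJMO
final tree: (((F:27/4,J:69/4):39/4,M:21/4):15/8,O:15/8)
total length: 171/4

F,J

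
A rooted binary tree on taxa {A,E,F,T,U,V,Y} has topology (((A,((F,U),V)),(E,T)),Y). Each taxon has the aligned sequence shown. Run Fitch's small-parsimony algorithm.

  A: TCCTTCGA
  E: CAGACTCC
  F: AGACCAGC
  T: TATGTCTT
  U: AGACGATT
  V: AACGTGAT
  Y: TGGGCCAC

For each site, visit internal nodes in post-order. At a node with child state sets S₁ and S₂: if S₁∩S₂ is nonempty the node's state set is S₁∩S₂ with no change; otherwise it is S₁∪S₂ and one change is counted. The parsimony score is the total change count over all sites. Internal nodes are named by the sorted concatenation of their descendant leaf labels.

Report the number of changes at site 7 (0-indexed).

[col 0] FU: children F:{A}, U:{A} ∩→ {A}; cost 0
[col 0] FUV: children FU:{A}, V:{A} ∩→ {A}; cost 0
[col 0] AFUV: children A:{T}, FUV:{A} ∪→ {A,T}; cost 1
[col 0] ET: children E:{C}, T:{T} ∪→ {C,T}; cost 1
[col 0] AEFTUV: children AFUV:{A,T}, ET:{C,T} ∩→ {T}; cost 0
[col 0] AEFTUVY: children AEFTUV:{T}, Y:{T} ∩→ {T}; cost 0
[col 1] FU: children F:{G}, U:{G} ∩→ {G}; cost 0
[col 1] FUV: children FU:{G}, V:{A} ∪→ {A,G}; cost 1
[col 1] AFUV: children A:{C}, FUV:{A,G} ∪→ {A,C,G}; cost 1
[col 1] ET: children E:{A}, T:{A} ∩→ {A}; cost 0
[col 1] AEFTUV: children AFUV:{A,C,G}, ET:{A} ∩→ {A}; cost 0
[col 1] AEFTUVY: children AEFTUV:{A}, Y:{G} ∪→ {A,G}; cost 1
[col 2] FU: children F:{A}, U:{A} ∩→ {A}; cost 0
[col 2] FUV: children FU:{A}, V:{C} ∪→ {A,C}; cost 1
[col 2] AFUV: children A:{C}, FUV:{A,C} ∩→ {C}; cost 0
[col 2] ET: children E:{G}, T:{T} ∪→ {G,T}; cost 1
[col 2] AEFTUV: children AFUV:{C}, ET:{G,T} ∪→ {C,G,T}; cost 1
[col 2] AEFTUVY: children AEFTUV:{C,G,T}, Y:{G} ∩→ {G}; cost 0
[col 3] FU: children F:{C}, U:{C} ∩→ {C}; cost 0
[col 3] FUV: children FU:{C}, V:{G} ∪→ {C,G}; cost 1
[col 3] AFUV: children A:{T}, FUV:{C,G} ∪→ {C,G,T}; cost 1
[col 3] ET: children E:{A}, T:{G} ∪→ {A,G}; cost 1
[col 3] AEFTUV: children AFUV:{C,G,T}, ET:{A,G} ∩→ {G}; cost 0
[col 3] AEFTUVY: children AEFTUV:{G}, Y:{G} ∩→ {G}; cost 0
[col 4] FU: children F:{C}, U:{G} ∪→ {C,G}; cost 1
[col 4] FUV: children FU:{C,G}, V:{T} ∪→ {C,G,T}; cost 1
[col 4] AFUV: children A:{T}, FUV:{C,G,T} ∩→ {T}; cost 0
[col 4] ET: children E:{C}, T:{T} ∪→ {C,T}; cost 1
[col 4] AEFTUV: children AFUV:{T}, ET:{C,T} ∩→ {T}; cost 0
[col 4] AEFTUVY: children AEFTUV:{T}, Y:{C} ∪→ {C,T}; cost 1
[col 5] FU: children F:{A}, U:{A} ∩→ {A}; cost 0
[col 5] FUV: children FU:{A}, V:{G} ∪→ {A,G}; cost 1
[col 5] AFUV: children A:{C}, FUV:{A,G} ∪→ {A,C,G}; cost 1
[col 5] ET: children E:{T}, T:{C} ∪→ {C,T}; cost 1
[col 5] AEFTUV: children AFUV:{A,C,G}, ET:{C,T} ∩→ {C}; cost 0
[col 5] AEFTUVY: children AEFTUV:{C}, Y:{C} ∩→ {C}; cost 0
[col 6] FU: children F:{G}, U:{T} ∪→ {G,T}; cost 1
[col 6] FUV: children FU:{G,T}, V:{A} ∪→ {A,G,T}; cost 1
[col 6] AFUV: children A:{G}, FUV:{A,G,T} ∩→ {G}; cost 0
[col 6] ET: children E:{C}, T:{T} ∪→ {C,T}; cost 1
[col 6] AEFTUV: children AFUV:{G}, ET:{C,T} ∪→ {C,G,T}; cost 1
[col 6] AEFTUVY: children AEFTUV:{C,G,T}, Y:{A} ∪→ {A,C,G,T}; cost 1
[col 7] FU: children F:{C}, U:{T} ∪→ {C,T}; cost 1
[col 7] FUV: children FU:{C,T}, V:{T} ∩→ {T}; cost 0
[col 7] AFUV: children A:{A}, FUV:{T} ∪→ {A,T}; cost 1
[col 7] ET: children E:{C}, T:{T} ∪→ {C,T}; cost 1
[col 7] AEFTUV: children AFUV:{A,T}, ET:{C,T} ∩→ {T}; cost 0
[col 7] AEFTUVY: children AEFTUV:{T}, Y:{C} ∪→ {C,T}; cost 1
per-site changes: [2, 3, 3, 3, 4, 3, 5, 4]; total = 27

4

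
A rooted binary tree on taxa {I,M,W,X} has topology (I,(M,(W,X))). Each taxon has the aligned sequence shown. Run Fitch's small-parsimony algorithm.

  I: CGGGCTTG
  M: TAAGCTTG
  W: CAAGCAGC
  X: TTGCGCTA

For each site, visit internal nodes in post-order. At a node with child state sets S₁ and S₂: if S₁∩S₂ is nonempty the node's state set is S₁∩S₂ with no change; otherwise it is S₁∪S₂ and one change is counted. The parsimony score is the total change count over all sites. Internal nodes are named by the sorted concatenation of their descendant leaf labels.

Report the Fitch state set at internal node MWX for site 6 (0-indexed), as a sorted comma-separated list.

T

site 0, node WX: W={C} ∪ X={T} → {C,T} (+1)
site 0, node MWX: M={T} ∩ WX={C,T} → {T} (+0)
site 0, node IMWX: I={C} ∪ MWX={T} → {C,T} (+1)
site 1, node WX: W={A} ∪ X={T} → {A,T} (+1)
site 1, node MWX: M={A} ∩ WX={A,T} → {A} (+0)
site 1, node IMWX: I={G} ∪ MWX={A} → {A,G} (+1)
site 2, node WX: W={A} ∪ X={G} → {A,G} (+1)
site 2, node MWX: M={A} ∩ WX={A,G} → {A} (+0)
site 2, node IMWX: I={G} ∪ MWX={A} → {A,G} (+1)
site 3, node WX: W={G} ∪ X={C} → {C,G} (+1)
site 3, node MWX: M={G} ∩ WX={C,G} → {G} (+0)
site 3, node IMWX: I={G} ∩ MWX={G} → {G} (+0)
site 4, node WX: W={C} ∪ X={G} → {C,G} (+1)
site 4, node MWX: M={C} ∩ WX={C,G} → {C} (+0)
site 4, node IMWX: I={C} ∩ MWX={C} → {C} (+0)
site 5, node WX: W={A} ∪ X={C} → {A,C} (+1)
site 5, node MWX: M={T} ∪ WX={A,C} → {A,C,T} (+1)
site 5, node IMWX: I={T} ∩ MWX={A,C,T} → {T} (+0)
site 6, node WX: W={G} ∪ X={T} → {G,T} (+1)
site 6, node MWX: M={T} ∩ WX={G,T} → {T} (+0)
site 6, node IMWX: I={T} ∩ MWX={T} → {T} (+0)
site 7, node WX: W={C} ∪ X={A} → {A,C} (+1)
site 7, node MWX: M={G} ∪ WX={A,C} → {A,C,G} (+1)
site 7, node IMWX: I={G} ∩ MWX={A,C,G} → {G} (+0)
per-site changes: [2, 2, 2, 1, 1, 2, 1, 2]; total = 13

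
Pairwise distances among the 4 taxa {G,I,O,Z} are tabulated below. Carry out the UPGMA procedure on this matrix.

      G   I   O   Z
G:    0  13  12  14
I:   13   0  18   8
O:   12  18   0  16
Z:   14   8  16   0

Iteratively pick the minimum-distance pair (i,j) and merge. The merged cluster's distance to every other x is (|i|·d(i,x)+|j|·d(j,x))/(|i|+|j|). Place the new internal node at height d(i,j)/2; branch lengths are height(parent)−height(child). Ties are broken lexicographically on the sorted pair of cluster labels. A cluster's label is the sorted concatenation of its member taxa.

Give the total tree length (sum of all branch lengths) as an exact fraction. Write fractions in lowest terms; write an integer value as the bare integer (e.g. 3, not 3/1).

101/4

step 1: merge (I,Z) at d=8; branch lengths I→4, Z→4; new cluster IZ
  updated: d(G,IZ)=27/2, d(IZ,O)=17
step 2: merge (G,O) at d=12; branch lengths G→6, O→6; new cluster GO
  updated: d(GO,IZ)=61/4
step 3: merge (GO,IZ) at d=61/4; branch lengths GO→13/8, IZ→29/8; new cluster GIOZ
final tree: ((G:6,O:6):13/8,(I:4,Z:4):29/8)
total length: 101/4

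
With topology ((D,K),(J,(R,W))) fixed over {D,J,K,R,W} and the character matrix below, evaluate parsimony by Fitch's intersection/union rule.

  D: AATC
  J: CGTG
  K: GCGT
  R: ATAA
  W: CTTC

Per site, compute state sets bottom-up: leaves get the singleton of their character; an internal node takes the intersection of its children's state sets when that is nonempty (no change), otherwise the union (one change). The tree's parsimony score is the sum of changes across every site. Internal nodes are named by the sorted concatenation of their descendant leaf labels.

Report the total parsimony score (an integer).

11

site 0, node DK: D={A} ∪ K={G} → {A,G} (+1)
site 0, node RW: R={A} ∪ W={C} → {A,C} (+1)
site 0, node JRW: J={C} ∩ RW={A,C} → {C} (+0)
site 0, node DJKRW: DK={A,G} ∪ JRW={C} → {A,C,G} (+1)
site 1, node DK: D={A} ∪ K={C} → {A,C} (+1)
site 1, node RW: R={T} ∩ W={T} → {T} (+0)
site 1, node JRW: J={G} ∪ RW={T} → {G,T} (+1)
site 1, node DJKRW: DK={A,C} ∪ JRW={G,T} → {A,C,G,T} (+1)
site 2, node DK: D={T} ∪ K={G} → {G,T} (+1)
site 2, node RW: R={A} ∪ W={T} → {A,T} (+1)
site 2, node JRW: J={T} ∩ RW={A,T} → {T} (+0)
site 2, node DJKRW: DK={G,T} ∩ JRW={T} → {T} (+0)
site 3, node DK: D={C} ∪ K={T} → {C,T} (+1)
site 3, node RW: R={A} ∪ W={C} → {A,C} (+1)
site 3, node JRW: J={G} ∪ RW={A,C} → {A,C,G} (+1)
site 3, node DJKRW: DK={C,T} ∩ JRW={A,C,G} → {C} (+0)
per-site changes: [3, 3, 2, 3]; total = 11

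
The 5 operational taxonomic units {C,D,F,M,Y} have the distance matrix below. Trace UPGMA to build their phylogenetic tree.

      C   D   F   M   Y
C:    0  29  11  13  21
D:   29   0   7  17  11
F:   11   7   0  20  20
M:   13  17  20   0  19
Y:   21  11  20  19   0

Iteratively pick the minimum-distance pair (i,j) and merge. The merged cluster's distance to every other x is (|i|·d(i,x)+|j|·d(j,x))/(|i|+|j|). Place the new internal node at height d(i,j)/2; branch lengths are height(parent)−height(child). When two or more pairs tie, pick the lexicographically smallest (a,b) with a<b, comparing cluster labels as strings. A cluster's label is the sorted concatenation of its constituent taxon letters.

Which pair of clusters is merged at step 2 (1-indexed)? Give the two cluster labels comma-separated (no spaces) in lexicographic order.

step 1: merge (D,F) at d=7; branch lengths D→7/2, F→7/2; new cluster DF
  updated: d(C,DF)=20, d(DF,M)=37/2, d(DF,Y)=31/2
step 2: merge (C,M) at d=13; branch lengths C→13/2, M→13/2; new cluster CM
  updated: d(CM,DF)=77/4, d(CM,Y)=20
step 3: merge (DF,Y) at d=31/2; branch lengths DF→17/4, Y→31/4; new cluster DFY
  updated: d(CM,DFY)=39/2
step 4: merge (CM,DFY) at d=39/2; branch lengths CM→13/4, DFY→2; new cluster CDFMY
final tree: ((C:13/2,M:13/2):13/4,((D:7/2,F:7/2):17/4,Y:31/4):2)
total length: 149/4

C,M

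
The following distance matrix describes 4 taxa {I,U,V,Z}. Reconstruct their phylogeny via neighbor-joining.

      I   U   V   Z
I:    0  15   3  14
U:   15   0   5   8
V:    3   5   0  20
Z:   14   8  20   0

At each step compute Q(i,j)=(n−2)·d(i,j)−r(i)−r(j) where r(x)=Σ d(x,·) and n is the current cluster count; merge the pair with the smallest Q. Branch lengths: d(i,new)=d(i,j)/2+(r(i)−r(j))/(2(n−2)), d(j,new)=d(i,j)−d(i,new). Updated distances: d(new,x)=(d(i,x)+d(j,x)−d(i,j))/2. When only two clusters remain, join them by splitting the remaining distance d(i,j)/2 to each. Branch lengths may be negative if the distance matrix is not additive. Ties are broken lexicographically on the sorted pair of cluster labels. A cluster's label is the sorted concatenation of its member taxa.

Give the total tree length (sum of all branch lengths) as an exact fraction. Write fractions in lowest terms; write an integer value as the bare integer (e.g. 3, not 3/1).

19

1. join I+V (d=3, Q=-54) ⇒ IV; edges |I|=5/2, |V|=1/2
  updated: d(IV,U)=17/2, d(IV,Z)=31/2
2. join IV+U (d=17/2, Q=-32) ⇒ IUV; edges |IV|=8, |U|=1/2
  updated: d(IUV,Z)=15/2
3. join IUV+Z (d=15/2) ⇒ IUVZ; edges |IUV|=15/4, |Z|=15/4
final tree: (((I:5/2,V:1/2):8,U:1/2):15/4,Z:15/4)
total length: 19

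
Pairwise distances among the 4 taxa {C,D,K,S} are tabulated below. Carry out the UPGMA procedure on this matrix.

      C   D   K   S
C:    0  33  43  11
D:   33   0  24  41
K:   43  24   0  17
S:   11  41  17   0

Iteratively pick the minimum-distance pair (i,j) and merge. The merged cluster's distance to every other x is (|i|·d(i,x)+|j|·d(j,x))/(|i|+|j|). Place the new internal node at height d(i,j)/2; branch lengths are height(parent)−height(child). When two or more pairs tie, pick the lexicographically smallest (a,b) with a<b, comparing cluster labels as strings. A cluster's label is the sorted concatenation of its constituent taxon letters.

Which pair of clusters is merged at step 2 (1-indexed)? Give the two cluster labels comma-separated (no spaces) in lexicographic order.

iteration 1: select C,S (d=11); attach at lengths (11/2, 11/2); label the merged cluster CS
  updated: d(CS,D)=37, d(CS,K)=30
iteration 2: select D,K (d=24); attach at lengths (12, 12); label the merged cluster DK
  updated: d(CS,DK)=67/2
iteration 3: select CS,DK (d=67/2); attach at lengths (45/4, 19/4); label the merged cluster CDKS
final tree: ((C:11/2,S:11/2):45/4,(D:12,K:12):19/4)
total length: 51

D,K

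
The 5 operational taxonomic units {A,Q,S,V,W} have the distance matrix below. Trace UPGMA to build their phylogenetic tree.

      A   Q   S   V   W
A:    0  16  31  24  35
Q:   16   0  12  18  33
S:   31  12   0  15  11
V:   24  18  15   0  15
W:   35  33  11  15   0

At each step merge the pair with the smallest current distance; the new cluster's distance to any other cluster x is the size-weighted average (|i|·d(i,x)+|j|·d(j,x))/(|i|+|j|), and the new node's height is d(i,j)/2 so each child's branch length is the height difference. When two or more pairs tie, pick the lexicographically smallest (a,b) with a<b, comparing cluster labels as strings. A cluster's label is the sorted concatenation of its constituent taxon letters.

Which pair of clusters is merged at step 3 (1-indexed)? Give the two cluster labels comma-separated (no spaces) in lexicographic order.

step 1: merge (S,W) at d=11; branch lengths S→11/2, W→11/2; new cluster SW
  updated: d(A,SW)=33, d(Q,SW)=45/2, d(SW,V)=15
step 2: merge (SW,V) at d=15; branch lengths SW→2, V→15/2; new cluster SVW
  updated: d(A,SVW)=30, d(Q,SVW)=21
step 3: merge (A,Q) at d=16; branch lengths A→8, Q→8; new cluster AQ
  updated: d(AQ,SVW)=51/2
step 4: merge (AQ,SVW) at d=51/2; branch lengths AQ→19/4, SVW→21/4; new cluster AQSVW
final tree: ((A:8,Q:8):19/4,((S:11/2,W:11/2):2,V:15/2):21/4)
total length: 93/2

A,Q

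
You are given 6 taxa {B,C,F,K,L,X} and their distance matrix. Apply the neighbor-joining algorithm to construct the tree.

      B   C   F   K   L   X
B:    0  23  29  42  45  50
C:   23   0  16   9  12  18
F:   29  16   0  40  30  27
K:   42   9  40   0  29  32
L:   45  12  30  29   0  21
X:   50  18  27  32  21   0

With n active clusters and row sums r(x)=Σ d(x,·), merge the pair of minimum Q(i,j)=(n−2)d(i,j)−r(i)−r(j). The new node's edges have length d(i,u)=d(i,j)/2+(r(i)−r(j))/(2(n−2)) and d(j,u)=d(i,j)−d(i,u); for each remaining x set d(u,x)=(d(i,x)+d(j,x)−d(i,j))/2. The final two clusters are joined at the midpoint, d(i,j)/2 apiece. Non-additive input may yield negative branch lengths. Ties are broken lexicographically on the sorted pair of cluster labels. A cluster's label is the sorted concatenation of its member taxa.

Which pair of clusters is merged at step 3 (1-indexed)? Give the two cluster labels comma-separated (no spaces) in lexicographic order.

1. join B+F (d=29, Q=-215) ⇒ BF; edges |B|=163/8, |F|=69/8
  updated: d(BF,C)=5, d(BF,K)=53/2, d(BF,L)=23, d(BF,X)=24
2. join L+X (d=21, Q=-117) ⇒ LX; edges |L|=53/6, |X|=73/6
  updated: d(BF,LX)=13, d(C,LX)=9/2, d(K,LX)=20
3. join BF+LX (d=13, Q=-56) ⇒ BFLX; edges |BF|=33/4, |LX|=19/4
  updated: d(BFLX,C)=-7/4, d(BFLX,K)=67/4
4. join BFLX+C (d=-7/4, Q=-24) ⇒ BCFLX; edges |BFLX|=3, |C|=-19/4
  updated: d(BCFLX,K)=55/4
5. join BCFLX+K (d=55/4) ⇒ BCFKLX; edges |BCFLX|=55/8, |K|=55/8
final tree: ((((B:163/8,F:69/8):33/4,(L:53/6,X:73/6):19/4):3,C:-19/4):55/8,K:55/8)
total length: 75

BF,LX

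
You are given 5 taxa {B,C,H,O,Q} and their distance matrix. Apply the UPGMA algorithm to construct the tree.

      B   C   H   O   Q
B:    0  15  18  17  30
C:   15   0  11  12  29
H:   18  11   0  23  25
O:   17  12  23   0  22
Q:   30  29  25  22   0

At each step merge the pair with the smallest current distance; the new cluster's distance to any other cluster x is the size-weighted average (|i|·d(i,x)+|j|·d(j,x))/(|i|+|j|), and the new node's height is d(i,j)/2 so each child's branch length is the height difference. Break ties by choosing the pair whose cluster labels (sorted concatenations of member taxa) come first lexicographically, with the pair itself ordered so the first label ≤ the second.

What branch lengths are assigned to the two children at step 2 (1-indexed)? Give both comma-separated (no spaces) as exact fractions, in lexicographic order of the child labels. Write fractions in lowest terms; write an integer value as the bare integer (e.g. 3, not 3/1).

33/4,11/4

iteration 1: select C,H (d=11); attach at lengths (11/2, 11/2); label the merged cluster CH
  updated: d(B,CH)=33/2, d(CH,O)=35/2, d(CH,Q)=27
iteration 2: select B,CH (d=33/2); attach at lengths (33/4, 11/4); label the merged cluster BCH
  updated: d(BCH,O)=52/3, d(BCH,Q)=28
iteration 3: select BCH,O (d=52/3); attach at lengths (5/12, 26/3); label the merged cluster BCHO
  updated: d(BCHO,Q)=53/2
iteration 4: select BCHO,Q (d=53/2); attach at lengths (55/12, 53/4); label the merged cluster BCHOQ
final tree: (((B:33/4,(C:11/2,H:11/2):11/4):5/12,O:26/3):55/12,Q:53/4)
total length: 587/12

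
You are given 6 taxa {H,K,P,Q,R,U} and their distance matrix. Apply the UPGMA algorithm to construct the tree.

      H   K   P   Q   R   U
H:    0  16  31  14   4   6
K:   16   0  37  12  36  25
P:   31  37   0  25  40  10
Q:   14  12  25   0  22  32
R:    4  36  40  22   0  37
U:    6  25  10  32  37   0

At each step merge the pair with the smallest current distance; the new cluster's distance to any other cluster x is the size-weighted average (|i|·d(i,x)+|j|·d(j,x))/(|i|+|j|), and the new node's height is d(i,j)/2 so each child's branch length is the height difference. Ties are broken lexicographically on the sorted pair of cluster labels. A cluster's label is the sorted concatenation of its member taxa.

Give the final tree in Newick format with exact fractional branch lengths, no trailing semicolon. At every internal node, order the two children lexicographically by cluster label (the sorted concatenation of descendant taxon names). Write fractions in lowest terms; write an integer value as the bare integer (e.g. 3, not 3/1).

(((H:2,R:2):9,(K:6,Q:6):5):57/16,(P:5,U:5):153/16)

1. join H+R (d=4) ⇒ HR; edges |H|=2, |R|=2
  updated: d(HR,K)=26, d(HR,P)=71/2, d(HR,Q)=18, d(HR,U)=43/2
2. join P+U (d=10) ⇒ PU; edges |P|=5, |U|=5
  updated: d(HR,PU)=57/2, d(K,PU)=31, d(PU,Q)=57/2
3. join K+Q (d=12) ⇒ KQ; edges |K|=6, |Q|=6
  updated: d(HR,KQ)=22, d(KQ,PU)=119/4
4. join HR+KQ (d=22) ⇒ HKQR; edges |HR|=9, |KQ|=5
  updated: d(HKQR,PU)=233/8
5. join HKQR+PU (d=233/8) ⇒ HKPQRU; edges |HKQR|=57/16, |PU|=153/16
final tree: (((H:2,R:2):9,(K:6,Q:6):5):57/16,(P:5,U:5):153/16)
total length: 425/8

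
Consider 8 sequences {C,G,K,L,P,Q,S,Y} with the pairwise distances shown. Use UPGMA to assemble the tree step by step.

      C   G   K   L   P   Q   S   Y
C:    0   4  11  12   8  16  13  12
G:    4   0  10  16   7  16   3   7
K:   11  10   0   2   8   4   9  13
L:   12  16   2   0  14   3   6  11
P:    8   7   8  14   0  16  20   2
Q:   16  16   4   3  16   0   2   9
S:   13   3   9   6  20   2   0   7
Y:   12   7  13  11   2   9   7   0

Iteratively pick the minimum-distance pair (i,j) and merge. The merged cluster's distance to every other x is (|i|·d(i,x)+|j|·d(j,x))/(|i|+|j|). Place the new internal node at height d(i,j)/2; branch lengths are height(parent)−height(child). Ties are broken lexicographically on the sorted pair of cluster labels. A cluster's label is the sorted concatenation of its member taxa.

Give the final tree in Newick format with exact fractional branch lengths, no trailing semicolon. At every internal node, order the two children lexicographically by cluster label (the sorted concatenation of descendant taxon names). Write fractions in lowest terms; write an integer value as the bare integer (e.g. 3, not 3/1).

iteration 1: select K,L (d=2); attach at lengths (1, 1); label the merged cluster KL
  updated: d(C,KL)=23/2, d(G,KL)=13, d(KL,P)=11, d(KL,Q)=7/2, d(KL,S)=15/2, d(KL,Y)=12
iteration 2: select P,Y (d=2); attach at lengths (1, 1); label the merged cluster PY
  updated: d(C,PY)=10, d(G,PY)=7, d(KL,PY)=23/2, d(PY,Q)=25/2, d(PY,S)=27/2
iteration 3: select Q,S (d=2); attach at lengths (1, 1); label the merged cluster QS
  updated: d(C,QS)=29/2, d(G,QS)=19/2, d(KL,QS)=11/2, d(PY,QS)=13
iteration 4: select C,G (d=4); attach at lengths (2, 2); label the merged cluster CG
  updated: d(CG,KL)=49/4, d(CG,PY)=17/2, d(CG,QS)=12
iteration 5: select KL,QS (d=11/2); attach at lengths (7/4, 7/4); label the merged cluster KLQS
  updated: d(CG,KLQS)=97/8, d(KLQS,PY)=49/4
iteration 6: select CG,PY (d=17/2); attach at lengths (9/4, 13/4); label the merged cluster CGPY
  updated: d(CGPY,KLQS)=195/16
iteration 7: select CGPY,KLQS (d=195/16); attach at lengths (59/32, 107/32); label the merged cluster CGKLPQSY
final tree: (((C:2,G:2):9/4,(P:1,Y:1):13/4):59/32,((K:1,L:1):7/4,(Q:1,S:1):7/4):107/32)
total length: 387/16

(((C:2,G:2):9/4,(P:1,Y:1):13/4):59/32,((K:1,L:1):7/4,(Q:1,S:1):7/4):107/32)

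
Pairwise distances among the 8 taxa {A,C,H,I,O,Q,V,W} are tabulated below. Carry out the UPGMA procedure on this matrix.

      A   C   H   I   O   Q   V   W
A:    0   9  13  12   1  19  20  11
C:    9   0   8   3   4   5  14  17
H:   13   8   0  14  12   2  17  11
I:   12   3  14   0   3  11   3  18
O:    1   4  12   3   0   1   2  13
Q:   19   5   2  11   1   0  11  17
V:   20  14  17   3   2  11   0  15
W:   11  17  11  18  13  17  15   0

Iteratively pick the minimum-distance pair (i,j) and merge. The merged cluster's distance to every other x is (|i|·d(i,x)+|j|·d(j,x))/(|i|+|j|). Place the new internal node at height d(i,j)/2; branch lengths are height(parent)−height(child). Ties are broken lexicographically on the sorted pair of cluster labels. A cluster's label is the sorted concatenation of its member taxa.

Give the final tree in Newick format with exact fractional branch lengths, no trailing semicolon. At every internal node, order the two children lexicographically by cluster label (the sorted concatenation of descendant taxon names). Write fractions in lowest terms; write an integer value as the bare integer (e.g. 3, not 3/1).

step 1: merge (A,O) at d=1; branch lengths A→1/2, O→1/2; new cluster AO
  updated: d(AO,C)=13/2, d(AO,H)=25/2, d(AO,I)=15/2, d(AO,Q)=10, d(AO,V)=11, d(AO,W)=12
step 2: merge (H,Q) at d=2; branch lengths H→1, Q→1; new cluster HQ
  updated: d(AO,HQ)=45/4, d(C,HQ)=13/2, d(HQ,I)=25/2, d(HQ,V)=14, d(HQ,W)=14
step 3: merge (C,I) at d=3; branch lengths C→3/2, I→3/2; new cluster CI
  updated: d(AO,CI)=7, d(CI,HQ)=19/2, d(CI,V)=17/2, d(CI,W)=35/2
step 4: merge (AO,CI) at d=7; branch lengths AO→3, CI→2; new cluster ACIO
  updated: d(ACIO,HQ)=83/8, d(ACIO,V)=39/4, d(ACIO,W)=59/4
step 5: merge (ACIO,V) at d=39/4; branch lengths ACIO→11/8, V→39/8; new cluster ACIOV
  updated: d(ACIOV,HQ)=111/10, d(ACIOV,W)=74/5
step 6: merge (ACIOV,HQ) at d=111/10; branch lengths ACIOV→27/40, HQ→91/20; new cluster ACHIOQV
  updated: d(ACHIOQV,W)=102/7
step 7: merge (ACHIOQV,W) at d=102/7; branch lengths ACHIOQV→243/140, W→51/7; new cluster ACHIOQVW
final tree: (((((A:1/2,O:1/2):3,(C:3/2,I:3/2):2):11/8,V:39/8):27/40,(H:1,Q:1):91/20):243/140,W:51/7)
total length: 8819/280

(((((A:1/2,O:1/2):3,(C:3/2,I:3/2):2):11/8,V:39/8):27/40,(H:1,Q:1):91/20):243/140,W:51/7)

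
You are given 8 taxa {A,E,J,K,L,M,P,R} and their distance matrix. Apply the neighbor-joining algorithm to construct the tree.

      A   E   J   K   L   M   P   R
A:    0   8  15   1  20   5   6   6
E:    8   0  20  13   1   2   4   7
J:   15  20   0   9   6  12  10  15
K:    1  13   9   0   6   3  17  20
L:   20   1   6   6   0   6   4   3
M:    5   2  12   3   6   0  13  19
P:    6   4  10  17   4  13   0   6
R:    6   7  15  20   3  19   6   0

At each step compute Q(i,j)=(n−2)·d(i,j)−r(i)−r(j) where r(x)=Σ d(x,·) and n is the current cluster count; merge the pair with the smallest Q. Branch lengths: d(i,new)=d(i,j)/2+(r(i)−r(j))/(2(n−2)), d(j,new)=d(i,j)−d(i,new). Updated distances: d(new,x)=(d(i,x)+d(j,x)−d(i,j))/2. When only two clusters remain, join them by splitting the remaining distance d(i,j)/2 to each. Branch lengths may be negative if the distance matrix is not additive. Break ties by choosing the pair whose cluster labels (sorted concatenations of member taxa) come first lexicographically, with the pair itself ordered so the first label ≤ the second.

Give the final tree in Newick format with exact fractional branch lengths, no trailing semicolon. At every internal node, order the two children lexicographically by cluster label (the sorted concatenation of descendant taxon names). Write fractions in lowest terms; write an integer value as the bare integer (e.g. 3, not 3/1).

(((((((A:-1/6,K:7/6):23/10,M:6/5):25/8,J:55/8):19/6,L:-17/12):71/64,E:133/64):27/64,P:117/64):267/128,R:267/128)

iteration 1: select A,K (d=1, Q=-124); attach at lengths (-1/6, 7/6); label the merged cluster AK
  updated: d(AK,E)=10, d(AK,J)=23/2, d(AK,L)=25/2, d(AK,M)=7/2, d(AK,P)=11, d(AK,R)=25/2
iteration 2: select AK,M (d=7/2, Q=-99); attach at lengths (23/10, 6/5); label the merged cluster AKM
  updated: d(AKM,E)=17/4, d(AKM,J)=10, d(AKM,L)=15/2, d(AKM,P)=41/4, d(AKM,R)=14
iteration 3: select AKM,J (d=10, Q=-67); attach at lengths (25/8, 55/8); label the merged cluster AJKM
  updated: d(AJKM,E)=57/8, d(AJKM,L)=7/4, d(AJKM,P)=41/8, d(AJKM,R)=19/2
iteration 4: select AJKM,L (d=7/4, Q=-28); attach at lengths (19/6, -17/12); label the merged cluster AJKLM
  updated: d(AJKLM,E)=51/16, d(AJKLM,P)=59/16, d(AJKLM,R)=43/8
iteration 5: select AJKLM,E (d=51/16, Q=-321/16); attach at lengths (71/64, 133/64); label the merged cluster AEJKLM
  updated: d(AEJKLM,P)=9/4, d(AEJKLM,R)=147/32
iteration 6: select AEJKLM,P (d=9/4, Q=-411/32); attach at lengths (27/64, 117/64); label the merged cluster AEJKLMP
  updated: d(AEJKLMP,R)=267/64
iteration 7: select AEJKLMP,R (d=267/64); attach at lengths (267/128, 267/128); label the merged cluster AEJKLMPR
final tree: (((((((A:-1/6,K:7/6):23/10,M:6/5):25/8,J:55/8):19/6,L:-17/12):71/64,E:133/64):27/64,P:117/64):267/128,R:267/128)
total length: 1655/64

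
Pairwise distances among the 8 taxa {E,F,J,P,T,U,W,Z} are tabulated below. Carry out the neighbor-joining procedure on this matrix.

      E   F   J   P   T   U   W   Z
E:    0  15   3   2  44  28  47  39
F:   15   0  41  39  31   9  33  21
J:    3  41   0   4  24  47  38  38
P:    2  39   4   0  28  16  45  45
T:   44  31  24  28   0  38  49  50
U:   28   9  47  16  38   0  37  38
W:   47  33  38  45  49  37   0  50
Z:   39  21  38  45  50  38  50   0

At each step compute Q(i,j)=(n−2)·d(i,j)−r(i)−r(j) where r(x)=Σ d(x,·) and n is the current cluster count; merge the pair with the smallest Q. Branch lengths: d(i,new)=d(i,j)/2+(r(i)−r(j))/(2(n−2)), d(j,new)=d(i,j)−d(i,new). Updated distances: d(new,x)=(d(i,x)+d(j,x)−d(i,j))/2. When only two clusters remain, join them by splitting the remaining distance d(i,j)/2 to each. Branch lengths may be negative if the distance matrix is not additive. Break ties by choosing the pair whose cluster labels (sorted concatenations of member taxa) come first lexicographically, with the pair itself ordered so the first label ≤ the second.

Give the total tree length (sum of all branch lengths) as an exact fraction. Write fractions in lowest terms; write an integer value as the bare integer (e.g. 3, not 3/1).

6491/64

iteration 1: select E,J (d=3, Q=-355); attach at lengths (1/12, 35/12); label the merged cluster EJ
  updated: d(EJ,F)=53/2, d(EJ,P)=3/2, d(EJ,T)=65/2, d(EJ,U)=36, d(EJ,W)=41, d(EJ,Z)=37
iteration 2: select EJ,P (d=3/2, Q=-683/2); attach at lengths (3/4, 3/4); label the merged cluster EJP
  updated: d(EJP,F)=32, d(EJP,T)=59/2, d(EJP,U)=101/4, d(EJP,W)=169/4, d(EJP,Z)=161/4
iteration 3: select EJP,T (d=59/2, Q=-995/4); attach at lengths (359/32, 585/32); label the merged cluster EJPT
  updated: d(EJPT,F)=67/4, d(EJPT,U)=135/8, d(EJPT,W)=247/8, d(EJPT,Z)=243/8
iteration 4: select F,Z (d=21, Q=-1249/8); attach at lengths (9/16, 327/16); label the merged cluster FZ
  updated: d(EJPT,FZ)=209/16, d(FZ,U)=13, d(FZ,W)=31
iteration 5: select EJPT,W (d=247/8, Q=-1567/16); attach at lengths (379/64, 1597/64); label the merged cluster EJPTW
  updated: d(EJPTW,FZ)=211/32, d(EJPTW,U)=23/2
iteration 6: select EJPTW,FZ (d=211/32, Q=-995/32); attach at lengths (163/64, 259/64); label the merged cluster EFJPTWZ
  updated: d(EFJPTWZ,U)=573/64
iteration 7: select EFJPTWZ,U (d=573/64); attach at lengths (573/128, 573/128); label the merged cluster EFJPTUWZ
final tree: ((((((E:1/12,J:35/12):3/4,P:3/4):359/32,T:585/32):379/64,W:1597/64):163/64,(F:9/16,Z:327/16):259/64):573/128,U:573/128)
total length: 6491/64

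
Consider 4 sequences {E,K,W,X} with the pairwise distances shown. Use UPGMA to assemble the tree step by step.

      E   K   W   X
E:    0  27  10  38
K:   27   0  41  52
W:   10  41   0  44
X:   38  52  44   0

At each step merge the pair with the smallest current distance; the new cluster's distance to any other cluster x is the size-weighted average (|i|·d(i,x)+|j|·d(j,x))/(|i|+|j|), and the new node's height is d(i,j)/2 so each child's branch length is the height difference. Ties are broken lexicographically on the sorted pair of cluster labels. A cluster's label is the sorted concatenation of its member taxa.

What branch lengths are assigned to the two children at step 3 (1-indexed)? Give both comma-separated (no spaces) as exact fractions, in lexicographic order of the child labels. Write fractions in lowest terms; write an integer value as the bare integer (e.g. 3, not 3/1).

step 1: merge (E,W) at d=10; branch lengths E→5, W→5; new cluster EW
  updated: d(EW,K)=34, d(EW,X)=41
step 2: merge (EW,K) at d=34; branch lengths EW→12, K→17; new cluster EKW
  updated: d(EKW,X)=134/3
step 3: merge (EKW,X) at d=134/3; branch lengths EKW→16/3, X→67/3; new cluster EKWX
final tree: (((E:5,W:5):12,K:17):16/3,X:67/3)
total length: 200/3

16/3,67/3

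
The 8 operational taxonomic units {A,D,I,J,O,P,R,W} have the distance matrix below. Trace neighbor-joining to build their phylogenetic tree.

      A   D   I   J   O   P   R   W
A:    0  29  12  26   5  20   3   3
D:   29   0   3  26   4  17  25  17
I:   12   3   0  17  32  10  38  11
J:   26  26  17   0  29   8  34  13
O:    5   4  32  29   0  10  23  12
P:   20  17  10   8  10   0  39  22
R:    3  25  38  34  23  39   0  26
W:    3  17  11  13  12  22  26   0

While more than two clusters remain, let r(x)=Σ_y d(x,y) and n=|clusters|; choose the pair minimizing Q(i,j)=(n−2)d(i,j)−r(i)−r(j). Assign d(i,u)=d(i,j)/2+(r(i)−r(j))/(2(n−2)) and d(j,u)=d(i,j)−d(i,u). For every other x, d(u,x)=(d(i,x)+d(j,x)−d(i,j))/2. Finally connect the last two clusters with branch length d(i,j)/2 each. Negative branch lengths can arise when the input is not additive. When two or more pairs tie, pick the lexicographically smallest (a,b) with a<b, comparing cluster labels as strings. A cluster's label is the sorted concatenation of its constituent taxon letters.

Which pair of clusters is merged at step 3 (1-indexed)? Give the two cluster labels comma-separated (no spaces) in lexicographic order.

1. join A+R (d=3, Q=-268) ⇒ AR; edges |A|=-6, |R|=9
  updated: d(AR,D)=51/2, d(AR,I)=47/2, d(AR,J)=57/2, d(AR,O)=25/2, d(AR,P)=28, d(AR,W)=13
2. join J+P (d=8, Q=-353/2) ⇒ JP; edges |J|=133/20, |P|=27/20
  updated: d(AR,JP)=97/4, d(D,JP)=35/2, d(I,JP)=19/2, d(JP,O)=31/2, d(JP,W)=27/2
3. join D+I (d=3, Q=-134) ⇒ DI; edges |D|=0, |I|=3
  updated: d(AR,DI)=23, d(DI,JP)=12, d(DI,O)=33/2, d(DI,W)=25/2
4. join DI+JP (d=12, Q=-373/4) ⇒ DIJP; edges |DI|=139/24, |JP|=149/24
  updated: d(AR,DIJP)=141/8, d(DIJP,O)=10, d(DIJP,W)=7
5. join AR+O (d=25/2, Q=-421/8) ⇒ AOR; edges |AR|=269/32, |O|=131/32
  updated: d(AOR,DIJP)=121/16, d(AOR,W)=25/4
6. join AOR+DIJP (d=121/16, Q=-333/16) ⇒ ADIJOPR; edges |AOR|=109/32, |DIJP|=133/32
  updated: d(ADIJOPR,W)=91/32
7. join ADIJOPR+W (d=91/32) ⇒ ADIJOPRW; edges |ADIJOPR|=91/64, |W|=91/64
final tree: ((((A:-6,R:9):269/32,O:131/32):109/32,((D:0,I:3):139/24,(J:133/20,P:27/20):149/24):133/32):91/64,W:91/64)
total length: 1565/32

D,I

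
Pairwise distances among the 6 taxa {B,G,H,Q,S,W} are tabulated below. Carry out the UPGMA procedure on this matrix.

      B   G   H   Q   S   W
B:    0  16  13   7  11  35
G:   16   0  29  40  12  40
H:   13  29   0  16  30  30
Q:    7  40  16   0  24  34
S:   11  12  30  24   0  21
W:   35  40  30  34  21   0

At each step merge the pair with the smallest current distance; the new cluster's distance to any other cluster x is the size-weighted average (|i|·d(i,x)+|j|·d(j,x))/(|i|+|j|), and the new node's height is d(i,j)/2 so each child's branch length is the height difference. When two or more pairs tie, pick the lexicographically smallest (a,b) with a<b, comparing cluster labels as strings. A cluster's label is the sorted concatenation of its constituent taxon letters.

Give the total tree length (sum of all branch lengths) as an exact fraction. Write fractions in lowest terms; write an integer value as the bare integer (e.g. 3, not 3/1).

245/4

step 1: merge (B,Q) at d=7; branch lengths B→7/2, Q→7/2; new cluster BQ
  updated: d(BQ,G)=28, d(BQ,H)=29/2, d(BQ,S)=35/2, d(BQ,W)=69/2
step 2: merge (G,S) at d=12; branch lengths G→6, S→6; new cluster GS
  updated: d(BQ,GS)=91/4, d(GS,H)=59/2, d(GS,W)=61/2
step 3: merge (BQ,H) at d=29/2; branch lengths BQ→15/4, H→29/4; new cluster BHQ
  updated: d(BHQ,GS)=25, d(BHQ,W)=33
step 4: merge (BHQ,GS) at d=25; branch lengths BHQ→21/4, GS→13/2; new cluster BGHQS
  updated: d(BGHQS,W)=32
step 5: merge (BGHQS,W) at d=32; branch lengths BGHQS→7/2, W→16; new cluster BGHQSW
final tree: ((((B:7/2,Q:7/2):15/4,H:29/4):21/4,(G:6,S:6):13/2):7/2,W:16)
total length: 245/4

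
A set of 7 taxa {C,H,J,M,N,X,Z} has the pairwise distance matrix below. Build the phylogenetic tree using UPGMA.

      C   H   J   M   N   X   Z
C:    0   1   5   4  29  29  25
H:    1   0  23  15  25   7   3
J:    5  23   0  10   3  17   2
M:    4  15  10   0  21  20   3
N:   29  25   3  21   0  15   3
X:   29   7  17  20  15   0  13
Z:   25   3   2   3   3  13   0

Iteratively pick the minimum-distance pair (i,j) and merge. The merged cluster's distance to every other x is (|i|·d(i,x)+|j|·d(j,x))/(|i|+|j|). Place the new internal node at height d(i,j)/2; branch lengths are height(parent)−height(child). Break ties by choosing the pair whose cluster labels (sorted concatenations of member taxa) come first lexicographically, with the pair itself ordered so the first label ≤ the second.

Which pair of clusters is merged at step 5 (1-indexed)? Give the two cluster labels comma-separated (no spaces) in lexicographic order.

1. join C+H (d=1) ⇒ CH; edges |C|=1/2, |H|=1/2
  updated: d(CH,J)=14, d(CH,M)=19/2, d(CH,N)=27, d(CH,X)=18, d(CH,Z)=14
2. join J+Z (d=2) ⇒ JZ; edges |J|=1, |Z|=1
  updated: d(CH,JZ)=14, d(JZ,M)=13/2, d(JZ,N)=3, d(JZ,X)=15
3. join JZ+N (d=3) ⇒ JNZ; edges |JZ|=1/2, |N|=3/2
  updated: d(CH,JNZ)=55/3, d(JNZ,M)=34/3, d(JNZ,X)=15
4. join CH+M (d=19/2) ⇒ CHM; edges |CH|=17/4, |M|=19/4
  updated: d(CHM,JNZ)=16, d(CHM,X)=56/3
5. join JNZ+X (d=15) ⇒ JNXZ; edges |JNZ|=6, |X|=15/2
  updated: d(CHM,JNXZ)=50/3
6. join CHM+JNXZ (d=50/3) ⇒ CHJMNXZ; edges |CHM|=43/12, |JNXZ|=5/6
final tree: (((C:1/2,H:1/2):17/4,M:19/4):43/12,(((J:1,Z:1):1/2,N:3/2):6,X:15/2):5/6)
total length: 383/12

JNZ,X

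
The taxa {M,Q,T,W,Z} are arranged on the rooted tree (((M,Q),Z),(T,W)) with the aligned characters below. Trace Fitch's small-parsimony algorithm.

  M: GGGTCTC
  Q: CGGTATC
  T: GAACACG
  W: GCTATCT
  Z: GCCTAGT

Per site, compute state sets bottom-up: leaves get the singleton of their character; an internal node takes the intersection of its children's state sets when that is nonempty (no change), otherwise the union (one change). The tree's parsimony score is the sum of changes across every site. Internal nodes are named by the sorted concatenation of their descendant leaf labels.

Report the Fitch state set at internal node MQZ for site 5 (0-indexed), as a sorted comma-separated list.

G,T

MQ@0: {G} ∪ {C} = {C,G} (union, +1)
MQZ@0: {C,G} ∩ {G} = {G} (intersection, +0)
TW@0: {G} ∩ {G} = {G} (intersection, +0)
MQTWZ@0: {G} ∩ {G} = {G} (intersection, +0)
MQ@1: {G} ∩ {G} = {G} (intersection, +0)
MQZ@1: {G} ∪ {C} = {C,G} (union, +1)
TW@1: {A} ∪ {C} = {A,C} (union, +1)
MQTWZ@1: {C,G} ∩ {A,C} = {C} (intersection, +0)
MQ@2: {G} ∩ {G} = {G} (intersection, +0)
MQZ@2: {G} ∪ {C} = {C,G} (union, +1)
TW@2: {A} ∪ {T} = {A,T} (union, +1)
MQTWZ@2: {C,G} ∪ {A,T} = {A,C,G,T} (union, +1)
MQ@3: {T} ∩ {T} = {T} (intersection, +0)
MQZ@3: {T} ∩ {T} = {T} (intersection, +0)
TW@3: {C} ∪ {A} = {A,C} (union, +1)
MQTWZ@3: {T} ∪ {A,C} = {A,C,T} (union, +1)
MQ@4: {C} ∪ {A} = {A,C} (union, +1)
MQZ@4: {A,C} ∩ {A} = {A} (intersection, +0)
TW@4: {A} ∪ {T} = {A,T} (union, +1)
MQTWZ@4: {A} ∩ {A,T} = {A} (intersection, +0)
MQ@5: {T} ∩ {T} = {T} (intersection, +0)
MQZ@5: {T} ∪ {G} = {G,T} (union, +1)
TW@5: {C} ∩ {C} = {C} (intersection, +0)
MQTWZ@5: {G,T} ∪ {C} = {C,G,T} (union, +1)
MQ@6: {C} ∩ {C} = {C} (intersection, +0)
MQZ@6: {C} ∪ {T} = {C,T} (union, +1)
TW@6: {G} ∪ {T} = {G,T} (union, +1)
MQTWZ@6: {C,T} ∩ {G,T} = {T} (intersection, +0)
per-site changes: [1, 2, 3, 2, 2, 2, 2]; total = 14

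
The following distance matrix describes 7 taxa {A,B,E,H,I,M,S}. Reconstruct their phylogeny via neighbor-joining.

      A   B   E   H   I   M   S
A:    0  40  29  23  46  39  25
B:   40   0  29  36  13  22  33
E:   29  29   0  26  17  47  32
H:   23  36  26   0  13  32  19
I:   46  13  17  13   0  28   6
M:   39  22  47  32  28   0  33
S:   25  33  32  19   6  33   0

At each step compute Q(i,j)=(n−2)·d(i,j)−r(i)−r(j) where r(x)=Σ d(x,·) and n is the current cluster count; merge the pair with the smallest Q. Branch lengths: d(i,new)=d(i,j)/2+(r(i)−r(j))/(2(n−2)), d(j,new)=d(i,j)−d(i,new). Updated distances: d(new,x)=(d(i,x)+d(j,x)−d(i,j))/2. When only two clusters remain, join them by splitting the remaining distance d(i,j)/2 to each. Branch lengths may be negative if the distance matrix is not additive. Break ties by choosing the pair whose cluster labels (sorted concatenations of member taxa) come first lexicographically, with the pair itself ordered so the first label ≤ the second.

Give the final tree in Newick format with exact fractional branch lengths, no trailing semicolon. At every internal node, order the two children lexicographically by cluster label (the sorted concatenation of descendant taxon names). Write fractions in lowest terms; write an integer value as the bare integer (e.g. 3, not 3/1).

1. join B+M (d=22, Q=-264) ⇒ BM; edges |B|=41/5, |M|=69/5
  updated: d(A,BM)=57/2, d(BM,E)=27, d(BM,H)=23, d(BM,I)=19/2, d(BM,S)=22
2. join I+S (d=6, Q=-343/2) ⇒ IS; edges |I|=23/16, |S|=73/16
  updated: d(A,IS)=65/2, d(BM,IS)=51/4, d(E,IS)=43/2, d(H,IS)=13
3. join BM+IS (d=51/4, Q=-531/4) ⇒ BIMS; edges |BM|=199/24, |IS|=107/24
  updated: d(A,BIMS)=193/8, d(BIMS,E)=143/8, d(BIMS,H)=93/8
4. join A+E (d=29, Q=-91) ⇒ AE; edges |A|=245/16, |E|=219/16
  updated: d(AE,BIMS)=13/2, d(AE,H)=10
5. join AE+BIMS (d=13/2, Q=-225/8) ⇒ ABEIMS; edges |AE|=39/16, |BIMS|=65/16
  updated: d(ABEIMS,H)=121/16
6. join ABEIMS+H (d=121/16) ⇒ ABEHIMS; edges |ABEIMS|=121/32, |H|=121/32
final tree: (((A:245/16,E:219/16):39/16,((B:41/5,M:69/5):199/24,(I:23/16,S:73/16):107/24):65/16):121/32,H:121/32)
total length: 1341/16

(((A:245/16,E:219/16):39/16,((B:41/5,M:69/5):199/24,(I:23/16,S:73/16):107/24):65/16):121/32,H:121/32)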